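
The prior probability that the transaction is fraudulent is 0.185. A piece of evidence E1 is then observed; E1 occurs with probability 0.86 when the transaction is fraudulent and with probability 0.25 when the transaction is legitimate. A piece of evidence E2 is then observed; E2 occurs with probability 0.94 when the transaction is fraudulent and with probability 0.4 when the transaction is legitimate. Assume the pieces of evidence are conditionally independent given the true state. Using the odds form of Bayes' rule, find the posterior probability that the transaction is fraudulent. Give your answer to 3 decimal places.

Prior odds = 0.185/(1−0.185) = 0.22699. In log-odds, ln(0.22699) = -1.4828.
Add log likelihood ratios: ln(3.4400) + ln(2.3500) = 2.0899.
Posterior log-odds = 0.60705, so posterior odds = exp(0.60705) = 1.8350. Converting, P(H|E) = 1.8350/2.8350 = 0.647.

Posterior probability ≈ 0.647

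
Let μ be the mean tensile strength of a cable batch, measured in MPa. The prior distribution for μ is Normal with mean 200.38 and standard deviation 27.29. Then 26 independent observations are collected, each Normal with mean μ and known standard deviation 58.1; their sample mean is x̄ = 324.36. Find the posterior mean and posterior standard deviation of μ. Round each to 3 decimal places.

Prior precision 1/τ₀² = 1/27.29² = 0.00134274; data precision n/σ² = 26/58.1² = 0.00770231.
Posterior precision = 0.00134274 + 0.00770231 = 0.00904505, giving posterior SD = 1/√0.00904505 = 10.515.
Posterior mean = (0.00134274·200.38 + 0.00770231·324.36) / 0.00904505 = 305.955.

Posterior mean ≈ 305.955; posterior SD ≈ 10.515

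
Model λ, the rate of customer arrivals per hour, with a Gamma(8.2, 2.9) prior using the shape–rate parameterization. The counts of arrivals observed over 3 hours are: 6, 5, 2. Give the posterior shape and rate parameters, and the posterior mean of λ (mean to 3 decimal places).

Posterior: Gamma(shape=21.2, rate=5.9); mean ≈ 3.593

The Poisson likelihood adds the total count to the shape and the number of exposure periods to the rate. Here ∑xᵢ = 13 and n = 3, so shape 8.2→21.2 and rate 2.9→5.9.
Posterior mean = shape/rate = 21.2/5.9 = 3.593.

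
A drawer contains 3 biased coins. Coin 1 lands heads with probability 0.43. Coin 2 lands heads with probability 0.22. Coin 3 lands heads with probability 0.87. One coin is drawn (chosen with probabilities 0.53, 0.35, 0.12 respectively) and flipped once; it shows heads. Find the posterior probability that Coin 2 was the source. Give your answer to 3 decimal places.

P(heads|C1) = 0.43; P(heads|C2) = 0.22; P(heads|C3) = 0.87.
Prior × likelihood for each source: 0.53·0.43=0.2279, 0.35·0.22=0.07700, 0.12·0.87=0.1044. Summing gives P(heads) = 0.40930.
P(Coin 2 | heads) = 0.07700 / 0.40930 = 0.188.

Posterior probability ≈ 0.188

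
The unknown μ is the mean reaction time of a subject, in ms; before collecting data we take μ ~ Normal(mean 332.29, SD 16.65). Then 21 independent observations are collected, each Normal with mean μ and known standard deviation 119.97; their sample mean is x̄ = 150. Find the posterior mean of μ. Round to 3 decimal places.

With known σ, the Normal prior is conjugate. Weight on the data is w = (n/σ²)/(n/σ² + 1/τ₀²) = 0.00145906/(0.00145906+0.00360721) = 0.28800.
Posterior mean = w·x̄ + (1−w)·μ₀ = 0.28800·150 + 0.71200·332.29 = 279.791.

Posterior mean ≈ 279.791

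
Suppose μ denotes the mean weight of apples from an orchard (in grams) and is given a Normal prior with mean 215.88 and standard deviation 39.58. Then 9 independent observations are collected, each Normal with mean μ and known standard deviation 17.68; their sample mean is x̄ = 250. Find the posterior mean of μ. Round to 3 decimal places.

Posterior mean ≈ 249.260

Prior precision 1/τ₀² = 1/39.58² = 0.00063833; data precision n/σ² = 9/17.68² = 0.0287924.
Posterior precision = 0.00063833 + 0.0287924 = 0.0294307.
Posterior mean = (0.00063833·215.88 + 0.0287924·250) / 0.0294307 = 249.260.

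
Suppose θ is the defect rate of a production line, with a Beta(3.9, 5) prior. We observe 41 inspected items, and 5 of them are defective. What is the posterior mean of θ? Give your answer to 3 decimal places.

Posterior mean ≈ 0.178

The binomial likelihood is conjugate to the Beta prior: with 5 successes and 36 failures, the posterior is Beta(3.9+5, 5+36) = Beta(8.9, 41).
E[θ | data] = 8.9/(8.9+41) = 0.178.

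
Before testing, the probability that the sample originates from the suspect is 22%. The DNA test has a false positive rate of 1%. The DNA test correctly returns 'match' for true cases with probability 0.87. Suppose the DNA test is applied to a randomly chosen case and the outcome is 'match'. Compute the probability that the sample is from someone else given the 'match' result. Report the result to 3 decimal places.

P(¬H | E) ≈ 0.039

Write H for 'the sample originates from the suspect'. Prior odds H:¬H = 0.22/0.78 = 0.28205. For the 'match' outcome, the likelihood ratio is 0.87/0.01 = 87.000.
Posterior odds = 0.28205 × 87.000 = 24.538, so P(H|E) = 24.538/(1+24.538) = 0.961. Then P(¬H|E) = 1 − 0.961 = 0.039.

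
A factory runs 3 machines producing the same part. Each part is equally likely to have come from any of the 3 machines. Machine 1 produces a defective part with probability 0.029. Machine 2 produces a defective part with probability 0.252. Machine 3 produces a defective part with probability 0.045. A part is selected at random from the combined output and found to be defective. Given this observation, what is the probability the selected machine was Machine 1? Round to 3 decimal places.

Tabulate prior·likelihood by source: [1] prior 0.333333, lik 0.029, product 0.009667; [2] prior 0.333333, lik 0.252, product 0.08400; [3] prior 0.333333, lik 0.045, product 0.01500.
Normalizing constant = 0.10867; the posterior for Machine 1 is its product over the sum, 0.009667/0.10867 = 0.089.

Posterior probability ≈ 0.089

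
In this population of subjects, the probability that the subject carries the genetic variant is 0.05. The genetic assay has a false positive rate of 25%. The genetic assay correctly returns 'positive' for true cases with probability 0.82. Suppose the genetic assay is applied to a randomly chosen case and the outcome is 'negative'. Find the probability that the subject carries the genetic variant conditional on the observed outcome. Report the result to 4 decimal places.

Write H for 'the subject carries the genetic variant'. Prior odds H:¬H = 0.05/0.95 = 0.052632. For the 'negative' outcome, the likelihood ratio is 0.18/0.75 = 0.24000.
Posterior odds = 0.052632 × 0.24000 = 0.012632, so P(H|E) = 0.012632/(1+0.012632) = 0.0125.

P(H | E) ≈ 0.0125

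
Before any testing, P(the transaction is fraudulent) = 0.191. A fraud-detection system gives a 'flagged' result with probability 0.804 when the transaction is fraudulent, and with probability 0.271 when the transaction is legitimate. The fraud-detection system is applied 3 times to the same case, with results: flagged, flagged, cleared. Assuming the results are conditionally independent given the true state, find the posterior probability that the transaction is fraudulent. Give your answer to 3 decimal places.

Posterior P(H) ≈ 0.358

Let H be the event that the transaction is fraudulent; start with P(H) = 0.191. P('flagged'|H) = 0.804, P('flagged'|¬H) = 0.271.
Update on result 1 ('flagged'): P(H) ← 0.804·0.1910 / (0.804·0.1910 + 0.271·0.8090) = 0.15356/0.37280 = 0.4119.
Update on result 2 ('flagged'): P(H) ← 0.804·0.4119 / (0.804·0.4119 + 0.271·0.5881) = 0.33118/0.49055 = 0.6751.
Update on result 3 ('cleared'): P(H) ← 0.196·0.6751 / (0.196·0.6751 + 0.729·0.3249) = 0.13232/0.36916 = 0.3584.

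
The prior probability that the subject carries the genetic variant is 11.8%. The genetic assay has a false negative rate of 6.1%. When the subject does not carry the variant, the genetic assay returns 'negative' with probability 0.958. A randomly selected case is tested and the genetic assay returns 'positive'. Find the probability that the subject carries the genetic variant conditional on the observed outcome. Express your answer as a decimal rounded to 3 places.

P(H | E) ≈ 0.749

Write H for 'the subject carries the genetic variant'. Prior odds H:¬H = 0.118/0.882 = 0.13379. For the 'positive' outcome, the likelihood ratio is 0.939/0.042 = 22.357.
Posterior odds = 0.13379 × 22.357 = 2.9911, so P(H|E) = 2.9911/(1+2.9911) = 0.749.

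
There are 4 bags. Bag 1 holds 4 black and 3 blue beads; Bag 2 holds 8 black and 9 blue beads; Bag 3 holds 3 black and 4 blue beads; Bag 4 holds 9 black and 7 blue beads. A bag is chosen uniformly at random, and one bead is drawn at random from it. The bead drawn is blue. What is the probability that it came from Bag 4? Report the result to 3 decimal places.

Tabulate prior·likelihood by source: [1] prior 0.25, lik 0.4286, product 0.1071; [2] prior 0.25, lik 0.5294, product 0.1324; [3] prior 0.25, lik 0.5714, product 0.1429; [4] prior 0.25, lik 0.4375, product 0.1094.
Normalizing constant = 0.49173; the posterior for Bag 4 is its product over the sum, 0.1094/0.49173 = 0.222.

Posterior probability ≈ 0.222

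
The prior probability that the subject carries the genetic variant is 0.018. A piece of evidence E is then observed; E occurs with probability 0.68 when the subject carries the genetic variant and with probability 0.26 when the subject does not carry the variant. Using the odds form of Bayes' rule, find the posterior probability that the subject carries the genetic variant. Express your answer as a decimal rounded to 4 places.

Posterior probability ≈ 0.0457

Prior odds = 0.018/(1−0.018) = 0.018330. In log-odds, ln(0.018330) = -3.9992.
Add log likelihood ratio: ln(2.6154) = 0.96141.
Posterior log-odds = -3.0378, so posterior odds = exp(-3.0378) = 0.047940. Converting, P(H|E) = 0.047940/1.0479 = 0.0457.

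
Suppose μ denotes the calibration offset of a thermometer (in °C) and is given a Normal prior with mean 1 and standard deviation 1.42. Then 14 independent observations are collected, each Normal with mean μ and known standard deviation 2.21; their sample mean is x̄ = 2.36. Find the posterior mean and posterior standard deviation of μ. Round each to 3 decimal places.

Posterior mean ≈ 2.159; posterior SD ≈ 0.545

Prior precision 1/τ₀² = 1/1.42² = 0.495933; data precision n/σ² = 14/2.21² = 2.86644.
Posterior precision = 0.495933 + 2.86644 = 3.36238, giving posterior SD = 1/√3.36238 = 0.545.
Posterior mean = (0.495933·1 + 2.86644·2.36) / 3.36238 = 2.159.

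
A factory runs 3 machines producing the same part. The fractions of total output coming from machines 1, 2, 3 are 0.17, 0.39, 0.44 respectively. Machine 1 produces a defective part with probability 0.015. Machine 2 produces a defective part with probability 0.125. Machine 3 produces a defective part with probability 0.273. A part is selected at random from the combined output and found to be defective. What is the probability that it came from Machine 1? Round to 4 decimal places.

P(defective|M1) = 0.015; P(defective|M2) = 0.125; P(defective|M3) = 0.273.
Prior × likelihood for each source: 0.17·0.015=0.002550, 0.39·0.125=0.04875, 0.44·0.273=0.1201. Summing gives P(defective) = 0.17142.
P(Machine 1 | defective) = 0.002550 / 0.17142 = 0.0149.

Posterior probability ≈ 0.0149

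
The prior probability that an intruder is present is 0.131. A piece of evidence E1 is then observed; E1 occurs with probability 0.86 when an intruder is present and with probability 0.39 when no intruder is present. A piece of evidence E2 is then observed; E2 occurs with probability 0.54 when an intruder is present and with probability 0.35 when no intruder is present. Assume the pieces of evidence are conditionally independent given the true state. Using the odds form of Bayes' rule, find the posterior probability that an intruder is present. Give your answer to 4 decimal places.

Prior odds = 0.131/(1−0.131) = 0.15075.
Likelihood ratio for E1 = 0.86/0.39 = 2.2051.
Likelihood ratio for E2 = 0.54/0.35 = 1.5429.
Posterior odds = prior odds × LR₁ × LR₂ = 0.51287.
Posterior probability = odds/(1+odds) = 0.51287/1.5129 = 0.3390.

Posterior probability ≈ 0.3390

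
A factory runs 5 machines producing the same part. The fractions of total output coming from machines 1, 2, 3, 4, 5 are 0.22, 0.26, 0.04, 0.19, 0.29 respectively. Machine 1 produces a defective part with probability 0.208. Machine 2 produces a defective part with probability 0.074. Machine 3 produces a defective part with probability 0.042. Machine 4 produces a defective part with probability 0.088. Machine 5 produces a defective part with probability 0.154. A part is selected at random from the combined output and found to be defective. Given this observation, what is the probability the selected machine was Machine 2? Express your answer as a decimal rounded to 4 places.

Posterior probability ≈ 0.1502

P(defective|M1) = 0.208; P(defective|M2) = 0.074; P(defective|M3) = 0.042; P(defective|M4) = 0.088; P(defective|M5) = 0.154.
Prior × likelihood for each source: 0.22·0.208=0.04576, 0.26·0.074=0.01924, 0.04·0.042=0.001680, 0.19·0.088=0.01672, 0.29·0.154=0.04466. Summing gives P(defective) = 0.12806.
P(Machine 2 | defective) = 0.01924 / 0.12806 = 0.1502.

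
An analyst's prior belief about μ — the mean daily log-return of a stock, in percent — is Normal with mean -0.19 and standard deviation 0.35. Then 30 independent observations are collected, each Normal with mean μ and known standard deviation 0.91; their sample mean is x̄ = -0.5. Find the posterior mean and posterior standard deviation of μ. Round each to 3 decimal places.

With known σ, the Normal prior is conjugate. Weight on the data is w = (n/σ²)/(n/σ² + 1/τ₀²) = 36.2275/(36.2275+8.16327) = 0.81610.
Posterior mean = w·x̄ + (1−w)·μ₀ = 0.81610·-0.5 + 0.18390·-0.19 = -0.443. Posterior variance = 1/(36.2275+8.16327) = 0.0225272, so SD = 0.150.

Posterior mean ≈ -0.443; posterior SD ≈ 0.150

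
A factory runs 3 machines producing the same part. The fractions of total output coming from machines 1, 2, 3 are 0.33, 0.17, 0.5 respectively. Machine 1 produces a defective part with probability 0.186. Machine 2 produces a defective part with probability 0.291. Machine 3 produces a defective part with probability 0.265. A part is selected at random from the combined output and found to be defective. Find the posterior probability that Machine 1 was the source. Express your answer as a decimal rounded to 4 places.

Tabulate prior·likelihood by source: [1] prior 0.33, lik 0.186, product 0.06138; [2] prior 0.17, lik 0.291, product 0.04947; [3] prior 0.5, lik 0.265, product 0.1325.
Normalizing constant = 0.24335; the posterior for Machine 1 is its product over the sum, 0.06138/0.24335 = 0.2522.

Posterior probability ≈ 0.2522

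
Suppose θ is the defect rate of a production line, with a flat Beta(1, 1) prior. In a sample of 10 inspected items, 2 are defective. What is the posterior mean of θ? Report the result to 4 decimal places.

Posterior mean ≈ 0.2500

The binomial likelihood is conjugate to the Beta prior: with 2 successes and 8 failures, the posterior is Beta(1+2, 1+8) = Beta(3, 9).
Posterior mean = α/(α+β) = 3/12 = 0.2500.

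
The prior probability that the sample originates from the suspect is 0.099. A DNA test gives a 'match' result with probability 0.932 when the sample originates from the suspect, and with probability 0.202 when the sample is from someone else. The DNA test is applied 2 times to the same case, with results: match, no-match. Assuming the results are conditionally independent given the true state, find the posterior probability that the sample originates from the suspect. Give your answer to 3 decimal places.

Posterior P(H) ≈ 0.041

With H the event that the sample originates from the suspect, the joint likelihood of the observed sequence is P(data|H) = 0.932·0.068 = 0.063376 and P(data|¬H) = 0.202·0.798 = 0.16120.
Bayes: P(H|data) = 0.099·0.063376 / (0.099·0.063376 + 0.901·0.16120) = 0.0062742/0.15151 = 0.0414.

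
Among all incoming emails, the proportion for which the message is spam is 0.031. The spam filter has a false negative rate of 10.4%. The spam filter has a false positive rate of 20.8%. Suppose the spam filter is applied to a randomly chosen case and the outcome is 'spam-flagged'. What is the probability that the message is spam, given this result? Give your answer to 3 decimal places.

P(H | E) ≈ 0.121

Let H be the event that the message is spam. P(H) = 0.031, so P(¬H) = 0.969. With E the 'spam-flagged' result, P(E|H) = 0.896 and P(E|¬H) = 0.208.
P(E) = 0.896·0.031 + 0.208·0.969 = 0.027776 + 0.20155 = 0.22933.
By Bayes' theorem, P(H|E) = 0.027776 / 0.22933 = 0.121.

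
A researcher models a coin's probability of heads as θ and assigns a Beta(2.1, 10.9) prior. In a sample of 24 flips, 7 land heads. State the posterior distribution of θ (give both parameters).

Posterior: Beta(9.1, 27.9)

The binomial likelihood is conjugate to the Beta prior: with 7 successes and 17 failures, the posterior is Beta(2.1+7, 10.9+17) = Beta(9.1, 27.9).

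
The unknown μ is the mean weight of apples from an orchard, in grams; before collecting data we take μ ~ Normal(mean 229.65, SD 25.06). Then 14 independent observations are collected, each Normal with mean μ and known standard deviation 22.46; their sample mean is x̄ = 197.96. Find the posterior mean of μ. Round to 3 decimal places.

Posterior mean ≈ 199.680

With known σ, the Normal prior is conjugate. Weight on the data is w = (n/σ²)/(n/σ² + 1/τ₀²) = 0.0277529/(0.0277529+0.00159235) = 0.94574.
Posterior mean = w·x̄ + (1−w)·μ₀ = 0.94574·197.96 + 0.054263·229.65 = 199.680.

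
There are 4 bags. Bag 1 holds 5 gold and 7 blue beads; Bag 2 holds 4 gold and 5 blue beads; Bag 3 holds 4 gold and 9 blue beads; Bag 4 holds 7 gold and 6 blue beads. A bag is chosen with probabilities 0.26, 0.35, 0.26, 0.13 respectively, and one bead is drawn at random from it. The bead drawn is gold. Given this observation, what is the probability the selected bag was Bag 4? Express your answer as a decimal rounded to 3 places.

Tabulate prior·likelihood by source: [1] prior 0.26, lik 0.4167, product 0.1083; [2] prior 0.35, lik 0.4444, product 0.1556; [3] prior 0.26, lik 0.3077, product 0.08000; [4] prior 0.13, lik 0.5385, product 0.07000.
Normalizing constant = 0.41389; the posterior for Bag 4 is its product over the sum, 0.07000/0.41389 = 0.169.

Posterior probability ≈ 0.169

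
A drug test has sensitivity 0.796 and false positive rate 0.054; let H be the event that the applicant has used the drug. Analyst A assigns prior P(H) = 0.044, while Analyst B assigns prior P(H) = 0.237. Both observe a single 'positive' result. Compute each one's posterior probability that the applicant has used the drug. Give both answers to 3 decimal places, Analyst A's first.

The likelihood ratio for a 'positive' result is 0.796/0.054 = 14.741.
Analyst A: prior odds 0.044/0.956 = 0.046025; posterior odds 0.67844; posterior probability 0.404.
Analyst B: prior odds 0.237/0.763 = 0.31062; posterior odds 4.5787; posterior probability 0.821.

Analyst A: 0.404; Analyst B: 0.821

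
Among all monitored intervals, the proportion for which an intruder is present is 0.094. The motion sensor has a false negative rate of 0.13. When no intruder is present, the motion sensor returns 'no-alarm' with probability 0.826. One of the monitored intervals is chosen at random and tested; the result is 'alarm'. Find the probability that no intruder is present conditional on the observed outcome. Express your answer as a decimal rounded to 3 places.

Write H for 'an intruder is present'. Prior odds H:¬H = 0.094/0.906 = 0.10375. For the 'alarm' outcome, the likelihood ratio is 0.87/0.174 = 5.0000.
Posterior odds = 0.10375 × 5.0000 = 0.51876, so P(H|E) = 0.51876/(1+0.51876) = 0.342. Then P(¬H|E) = 1 − 0.342 = 0.658.

P(¬H | E) ≈ 0.658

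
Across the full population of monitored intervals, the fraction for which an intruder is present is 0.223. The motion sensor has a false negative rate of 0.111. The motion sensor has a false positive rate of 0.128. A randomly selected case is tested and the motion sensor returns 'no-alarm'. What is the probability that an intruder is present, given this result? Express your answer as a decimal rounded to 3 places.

P(H | E) ≈ 0.035

Write H for 'an intruder is present'. Prior odds H:¬H = 0.223/0.777 = 0.28700. For the 'no-alarm' outcome, the likelihood ratio is 0.111/0.872 = 0.12729.
Posterior odds = 0.28700 × 0.12729 = 0.036533, so P(H|E) = 0.036533/(1+0.036533) = 0.035.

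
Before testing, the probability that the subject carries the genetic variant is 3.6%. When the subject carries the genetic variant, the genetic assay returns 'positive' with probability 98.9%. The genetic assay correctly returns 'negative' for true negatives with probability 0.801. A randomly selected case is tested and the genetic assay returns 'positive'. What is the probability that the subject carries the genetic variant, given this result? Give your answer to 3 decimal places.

Write H for 'the subject carries the genetic variant'. Prior odds H:¬H = 0.036/0.964 = 0.037344. For the 'positive' outcome, the likelihood ratio is 0.989/0.199 = 4.9698.
Posterior odds = 0.037344 × 4.9698 = 0.18560, so P(H|E) = 0.18560/(1+0.18560) = 0.157.

P(H | E) ≈ 0.157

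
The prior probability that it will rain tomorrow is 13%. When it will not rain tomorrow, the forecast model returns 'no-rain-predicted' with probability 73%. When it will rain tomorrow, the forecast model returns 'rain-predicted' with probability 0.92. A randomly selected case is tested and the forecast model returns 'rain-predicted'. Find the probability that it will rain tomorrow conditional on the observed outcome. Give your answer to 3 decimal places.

Let H be the event that it will rain tomorrow. P(H) = 0.13, so P(¬H) = 0.87. With E the 'rain-predicted' result, P(E|H) = 0.92 and P(E|¬H) = 0.27.
P(E) = 0.92·0.13 + 0.27·0.87 = 0.11960 + 0.23490 = 0.35450.
By Bayes' theorem, P(H|E) = 0.11960 / 0.35450 = 0.337.

P(H | E) ≈ 0.337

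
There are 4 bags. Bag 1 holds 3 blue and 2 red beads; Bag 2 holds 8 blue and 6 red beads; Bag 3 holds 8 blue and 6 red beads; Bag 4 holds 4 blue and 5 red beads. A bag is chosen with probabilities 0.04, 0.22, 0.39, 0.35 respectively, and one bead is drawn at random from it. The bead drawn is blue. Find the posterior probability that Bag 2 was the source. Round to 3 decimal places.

Posterior probability ≈ 0.238

Tabulate prior·likelihood by source: [1] prior 0.04, lik 0.6, product 0.02400; [2] prior 0.22, lik 0.5714, product 0.1257; [3] prior 0.39, lik 0.5714, product 0.2229; [4] prior 0.35, lik 0.4444, product 0.1556.
Normalizing constant = 0.52813; the posterior for Bag 2 is its product over the sum, 0.1257/0.52813 = 0.238.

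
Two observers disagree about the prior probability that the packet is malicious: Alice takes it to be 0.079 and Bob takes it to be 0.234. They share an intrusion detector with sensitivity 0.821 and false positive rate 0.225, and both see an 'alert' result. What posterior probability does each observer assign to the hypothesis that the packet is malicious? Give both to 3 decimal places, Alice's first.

Alice: 0.238; Bob: 0.527

The likelihood ratio for an 'alert' result is 0.821/0.225 = 3.6489.
Alice: prior odds 0.079/0.921 = 0.085776; posterior odds 0.31299; posterior probability 0.238.
Bob: prior odds 0.234/0.766 = 0.30548; posterior odds 1.1147; posterior probability 0.527.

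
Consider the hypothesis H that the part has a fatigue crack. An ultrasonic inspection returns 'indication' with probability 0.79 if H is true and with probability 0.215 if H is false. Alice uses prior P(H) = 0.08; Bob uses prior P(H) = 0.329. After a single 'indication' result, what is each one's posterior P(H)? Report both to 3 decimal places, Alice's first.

Alice: 0.242; Bob: 0.643

The likelihood ratio for an 'indication' result is 0.79/0.215 = 3.6744.
Alice: prior odds 0.08/0.92 = 0.086957; posterior odds 0.31951; posterior probability 0.242.
Bob: prior odds 0.329/0.671 = 0.49031; posterior odds 1.8016; posterior probability 0.643.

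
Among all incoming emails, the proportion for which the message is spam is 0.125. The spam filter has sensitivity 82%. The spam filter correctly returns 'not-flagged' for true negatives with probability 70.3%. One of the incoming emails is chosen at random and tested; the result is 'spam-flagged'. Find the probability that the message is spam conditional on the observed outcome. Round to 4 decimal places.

P(H | E) ≈ 0.2829

Write H for 'the message is spam'. Prior odds H:¬H = 0.125/0.875 = 0.14286. For the 'spam-flagged' outcome, the likelihood ratio is 0.82/0.297 = 2.7609.
Posterior odds = 0.14286 × 2.7609 = 0.39442, so P(H|E) = 0.39442/(1+0.39442) = 0.2829.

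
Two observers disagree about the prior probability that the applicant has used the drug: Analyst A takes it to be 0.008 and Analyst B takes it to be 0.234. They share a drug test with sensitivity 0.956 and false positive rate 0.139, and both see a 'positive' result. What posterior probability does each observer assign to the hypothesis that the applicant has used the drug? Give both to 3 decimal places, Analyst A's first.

The likelihood ratio for a 'positive' result is 0.956/0.139 = 6.8777.
Analyst A: prior odds 0.008/0.992 = 0.0080645; posterior odds 0.055465; posterior probability 0.053.
Analyst B: prior odds 0.234/0.766 = 0.30548; posterior odds 2.1010; posterior probability 0.678.

Analyst A: 0.053; Analyst B: 0.678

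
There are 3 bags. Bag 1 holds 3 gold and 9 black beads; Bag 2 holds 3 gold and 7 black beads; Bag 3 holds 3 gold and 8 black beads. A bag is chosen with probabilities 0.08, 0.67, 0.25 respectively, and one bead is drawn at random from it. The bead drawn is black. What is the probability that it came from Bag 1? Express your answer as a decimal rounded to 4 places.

Posterior probability ≈ 0.0844

Tabulate prior·likelihood by source: [1] prior 0.08, lik 0.75, product 0.06000; [2] prior 0.67, lik 0.7, product 0.4690; [3] prior 0.25, lik 0.7273, product 0.1818.
Normalizing constant = 0.71082; the posterior for Bag 1 is its product over the sum, 0.06000/0.71082 = 0.0844.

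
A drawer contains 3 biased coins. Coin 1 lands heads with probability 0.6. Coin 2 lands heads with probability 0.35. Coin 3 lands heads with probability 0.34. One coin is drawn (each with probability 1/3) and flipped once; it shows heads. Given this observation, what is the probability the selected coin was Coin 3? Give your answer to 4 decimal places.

Posterior probability ≈ 0.2636

Tabulate prior·likelihood by source: [1] prior 0.333333, lik 0.6, product 0.2000; [2] prior 0.333333, lik 0.35, product 0.1167; [3] prior 0.333333, lik 0.34, product 0.1133.
Normalizing constant = 0.43000; the posterior for Coin 3 is its product over the sum, 0.1133/0.43000 = 0.2636.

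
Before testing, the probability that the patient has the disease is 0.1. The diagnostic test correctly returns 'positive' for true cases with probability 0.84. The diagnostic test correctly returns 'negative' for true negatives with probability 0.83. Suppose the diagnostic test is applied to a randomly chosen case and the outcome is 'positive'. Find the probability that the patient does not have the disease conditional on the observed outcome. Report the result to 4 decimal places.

P(¬H | E) ≈ 0.6456

Let H be the event that the patient has the disease. P(H) = 0.1, so P(¬H) = 0.9. With E the 'positive' result, P(E|H) = 0.84 and P(E|¬H) = 0.17.
P(E) = 0.84·0.1 + 0.17·0.9 = 0.084000 + 0.15300 = 0.23700.
By Bayes' theorem, P(H|E) = 0.084000 / 0.23700 = 0.3544. Hence P(¬H|E) = 1 − 0.3544 = 0.6456.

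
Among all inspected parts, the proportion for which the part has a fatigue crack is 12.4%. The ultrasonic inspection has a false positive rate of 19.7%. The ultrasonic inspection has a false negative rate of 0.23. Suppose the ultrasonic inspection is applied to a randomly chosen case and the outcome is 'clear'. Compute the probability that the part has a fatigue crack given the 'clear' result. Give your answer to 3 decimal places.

P(H | E) ≈ 0.039

Let H be the event that the part has a fatigue crack. P(H) = 0.124, so P(¬H) = 0.876. With E the 'clear' result, P(E|H) = 0.23 and P(E|¬H) = 0.803.
P(E) = 0.23·0.124 + 0.803·0.876 = 0.028520 + 0.70343 = 0.73195.
By Bayes' theorem, P(H|E) = 0.028520 / 0.73195 = 0.039.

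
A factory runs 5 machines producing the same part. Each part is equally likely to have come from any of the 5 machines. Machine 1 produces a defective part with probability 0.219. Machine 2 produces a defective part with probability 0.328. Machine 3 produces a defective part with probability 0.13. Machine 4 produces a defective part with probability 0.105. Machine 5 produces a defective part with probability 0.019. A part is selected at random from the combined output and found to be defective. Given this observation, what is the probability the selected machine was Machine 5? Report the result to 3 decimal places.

Tabulate prior·likelihood by source: [1] prior 0.2, lik 0.219, product 0.04380; [2] prior 0.2, lik 0.328, product 0.06560; [3] prior 0.2, lik 0.13, product 0.02600; [4] prior 0.2, lik 0.105, product 0.02100; [5] prior 0.2, lik 0.019, product 0.003800.
Normalizing constant = 0.16020; the posterior for Machine 5 is its product over the sum, 0.003800/0.16020 = 0.024.

Posterior probability ≈ 0.024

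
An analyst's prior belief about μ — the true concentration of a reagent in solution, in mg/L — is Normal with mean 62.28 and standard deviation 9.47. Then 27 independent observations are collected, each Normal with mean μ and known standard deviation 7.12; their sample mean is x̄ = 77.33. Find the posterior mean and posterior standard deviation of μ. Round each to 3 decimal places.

Posterior mean ≈ 77.021; posterior SD ≈ 1.356

With known σ, the Normal prior is conjugate. Weight on the data is w = (n/σ²)/(n/σ² + 1/τ₀²) = 0.532603/(0.532603+0.0111506) = 0.97949.
Posterior mean = w·x̄ + (1−w)·μ₀ = 0.97949·77.33 + 0.020507·62.28 = 77.021. Posterior variance = 1/(0.532603+0.0111506) = 1.83907, so SD = 1.356.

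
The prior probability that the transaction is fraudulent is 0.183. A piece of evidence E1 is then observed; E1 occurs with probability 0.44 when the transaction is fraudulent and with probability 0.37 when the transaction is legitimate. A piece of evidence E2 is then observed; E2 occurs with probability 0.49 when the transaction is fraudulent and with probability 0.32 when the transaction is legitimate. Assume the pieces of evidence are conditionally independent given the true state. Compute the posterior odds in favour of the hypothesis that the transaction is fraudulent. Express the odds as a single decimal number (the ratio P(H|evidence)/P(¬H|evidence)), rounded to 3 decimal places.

Prior odds = 0.183/(1−0.183) = 0.22399.
Likelihood ratio for E1 = 0.44/0.37 = 1.1892.
Likelihood ratio for E2 = 0.49/0.32 = 1.5312.
Posterior odds = prior odds × LR₁ × LR₂ = 0.40787.

Posterior odds ≈ 0.408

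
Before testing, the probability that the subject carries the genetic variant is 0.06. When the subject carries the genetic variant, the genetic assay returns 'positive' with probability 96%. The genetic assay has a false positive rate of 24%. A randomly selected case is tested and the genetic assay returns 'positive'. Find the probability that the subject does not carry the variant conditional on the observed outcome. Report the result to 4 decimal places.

P(¬H | E) ≈ 0.7966

Let H be the event that the subject carries the genetic variant. P(H) = 0.06, so P(¬H) = 0.94. With E the 'positive' result, P(E|H) = 0.96 and P(E|¬H) = 0.24.
P(E) = 0.96·0.06 + 0.24·0.94 = 0.057600 + 0.22560 = 0.28320.
By Bayes' theorem, P(H|E) = 0.057600 / 0.28320 = 0.2034. Hence P(¬H|E) = 1 − 0.2034 = 0.7966.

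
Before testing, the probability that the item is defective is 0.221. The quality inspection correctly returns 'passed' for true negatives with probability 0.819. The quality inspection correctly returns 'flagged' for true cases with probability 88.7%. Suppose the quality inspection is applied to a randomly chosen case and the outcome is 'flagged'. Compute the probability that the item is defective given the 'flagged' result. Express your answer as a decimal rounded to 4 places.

P(H | E) ≈ 0.5816

Let H be the event that the item is defective. P(H) = 0.221, so P(¬H) = 0.779. With E the 'flagged' result, P(E|H) = 0.887 and P(E|¬H) = 0.181.
P(E) = 0.887·0.221 + 0.181·0.779 = 0.19603 + 0.14100 = 0.33703.
By Bayes' theorem, P(H|E) = 0.19603 / 0.33703 = 0.5816.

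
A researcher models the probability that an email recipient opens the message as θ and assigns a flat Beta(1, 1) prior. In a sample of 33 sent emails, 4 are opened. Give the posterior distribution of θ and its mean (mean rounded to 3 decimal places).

Observing 4 successes and 29 failures updates Beta(1, 1) by adding the success and failure counts to the two shape parameters: α = 1+4 = 5, β = 1+29 = 30.
E[θ | data] = 5/(5+30) = 0.143.

Posterior: Beta(5, 30); mean ≈ 0.143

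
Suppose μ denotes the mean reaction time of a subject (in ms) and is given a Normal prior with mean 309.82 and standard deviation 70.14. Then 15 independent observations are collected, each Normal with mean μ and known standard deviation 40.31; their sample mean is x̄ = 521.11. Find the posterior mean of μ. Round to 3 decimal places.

Posterior mean ≈ 516.558

With known σ, the Normal prior is conjugate. Weight on the data is w = (n/σ²)/(n/σ² + 1/τ₀²) = 0.00923136/(0.00923136+0.00020327) = 0.97846.
Posterior mean = w·x̄ + (1−w)·μ₀ = 0.97846·521.11 + 0.021545·309.82 = 516.558.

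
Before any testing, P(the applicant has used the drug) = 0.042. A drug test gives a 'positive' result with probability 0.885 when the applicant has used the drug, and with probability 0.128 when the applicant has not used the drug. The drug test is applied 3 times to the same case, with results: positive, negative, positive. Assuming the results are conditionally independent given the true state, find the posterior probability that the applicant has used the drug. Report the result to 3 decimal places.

Posterior P(H) ≈ 0.217

Let H be the event that the applicant has used the drug; start with P(H) = 0.042. P('positive'|H) = 0.885, P('positive'|¬H) = 0.128.
Update on result 1 ('positive'): P(H) ← 0.885·0.0420 / (0.885·0.0420 + 0.128·0.9580) = 0.037170/0.15979 = 0.2326.
Update on result 2 ('negative'): P(H) ← 0.115·0.2326 / (0.115·0.2326 + 0.872·0.7674) = 0.026750/0.69591 = 0.0384.
Update on result 3 ('positive'): P(H) ← 0.885·0.0384 / (0.885·0.0384 + 0.128·0.9616) = 0.034019/0.15710 = 0.2165.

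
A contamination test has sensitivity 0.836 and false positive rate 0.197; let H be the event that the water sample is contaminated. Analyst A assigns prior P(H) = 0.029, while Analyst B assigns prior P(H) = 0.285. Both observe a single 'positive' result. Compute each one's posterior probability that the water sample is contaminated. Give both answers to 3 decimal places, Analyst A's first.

P('+'|H) = 0.836, P('+'|¬H) = 0.197.
Analyst A: numerator 0.836·0.029 = 0.024244; evidence = 0.024244+0.197·0.971 = 0.21553; posterior = 0.112.
Analyst B: numerator 0.836·0.285 = 0.23826; evidence = 0.23826+0.197·0.715 = 0.37911; posterior = 0.628.

Analyst A: 0.112; Analyst B: 0.628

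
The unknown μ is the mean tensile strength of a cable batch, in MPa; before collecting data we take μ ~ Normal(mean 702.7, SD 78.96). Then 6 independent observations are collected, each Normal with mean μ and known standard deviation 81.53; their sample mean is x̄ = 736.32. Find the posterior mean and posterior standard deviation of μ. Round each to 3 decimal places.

Posterior mean ≈ 731.247; posterior SD ≈ 30.671

Prior precision 1/τ₀² = 1/78.96² = 0.00016039; data precision n/σ² = 6/81.53² = 0.00090264.
Posterior precision = 0.00016039 + 0.00090264 = 0.00106304, giving posterior SD = 1/√0.00106304 = 30.671.
Posterior mean = (0.00016039·702.7 + 0.00090264·736.32) / 0.00106304 = 731.247.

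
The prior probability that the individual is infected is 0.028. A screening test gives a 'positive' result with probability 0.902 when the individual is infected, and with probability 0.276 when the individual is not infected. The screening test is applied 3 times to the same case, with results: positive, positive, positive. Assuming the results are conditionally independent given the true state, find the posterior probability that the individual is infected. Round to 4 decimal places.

Posterior P(H) ≈ 0.5014

With H the event that the individual is infected, the joint likelihood of the observed sequence is P(data|H) = 0.902·0.902·0.902 = 0.73387 and P(data|¬H) = 0.276·0.276·0.276 = 0.021025.
Bayes: P(H|data) = 0.028·0.73387 / (0.028·0.73387 + 0.972·0.021025) = 0.020548/0.040984 = 0.5014.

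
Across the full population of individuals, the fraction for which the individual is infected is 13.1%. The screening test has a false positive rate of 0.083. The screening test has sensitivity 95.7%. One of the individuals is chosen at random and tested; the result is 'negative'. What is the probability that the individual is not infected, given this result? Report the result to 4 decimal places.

P(¬H | E) ≈ 0.9930

Write H for 'the individual is infected'. Prior odds H:¬H = 0.131/0.869 = 0.15075. For the 'negative' outcome, the likelihood ratio is 0.043/0.917 = 0.046892.
Posterior odds = 0.15075 × 0.046892 = 0.0070689, so P(H|E) = 0.0070689/(1+0.0070689) = 0.0070. Then P(¬H|E) = 1 − 0.0070 = 0.9930.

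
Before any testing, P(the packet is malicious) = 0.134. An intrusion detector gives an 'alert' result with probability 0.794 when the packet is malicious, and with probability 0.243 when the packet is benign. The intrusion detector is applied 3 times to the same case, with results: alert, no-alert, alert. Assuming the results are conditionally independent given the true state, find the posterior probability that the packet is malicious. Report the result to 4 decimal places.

With H the event that the packet is malicious, the joint likelihood of the observed sequence is P(data|H) = 0.794·0.206·0.794 = 0.12987 and P(data|¬H) = 0.243·0.757·0.243 = 0.044700.
Bayes: P(H|data) = 0.134·0.12987 / (0.134·0.12987 + 0.866·0.044700) = 0.017403/0.056113 = 0.3101.

Posterior P(H) ≈ 0.3101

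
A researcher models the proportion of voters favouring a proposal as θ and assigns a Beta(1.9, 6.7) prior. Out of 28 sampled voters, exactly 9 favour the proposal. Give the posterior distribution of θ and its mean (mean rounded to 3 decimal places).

Posterior: Beta(10.9, 25.7); mean ≈ 0.298

Observing 9 successes and 19 failures updates Beta(1.9, 6.7) by adding the success and failure counts to the two shape parameters: α = 1.9+9 = 10.9, β = 6.7+19 = 25.7.
E[θ | data] = 10.9/(10.9+25.7) = 0.298.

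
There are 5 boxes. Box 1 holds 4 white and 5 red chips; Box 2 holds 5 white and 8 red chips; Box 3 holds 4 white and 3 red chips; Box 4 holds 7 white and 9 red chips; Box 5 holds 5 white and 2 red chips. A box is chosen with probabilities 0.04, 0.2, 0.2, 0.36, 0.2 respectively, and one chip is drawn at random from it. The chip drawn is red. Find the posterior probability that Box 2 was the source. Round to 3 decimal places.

Tabulate prior·likelihood by source: [1] prior 0.04, lik 0.5556, product 0.02222; [2] prior 0.2, lik 0.6154, product 0.1231; [3] prior 0.2, lik 0.4286, product 0.08571; [4] prior 0.36, lik 0.5625, product 0.2025; [5] prior 0.2, lik 0.2857, product 0.05714.
Normalizing constant = 0.49066; the posterior for Box 2 is its product over the sum, 0.1231/0.49066 = 0.251.

Posterior probability ≈ 0.251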